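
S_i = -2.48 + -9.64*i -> [-2.48, -12.12, -21.76, -31.4, -41.04]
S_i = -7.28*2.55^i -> [-7.28, -18.56, -47.34, -120.71, -307.82]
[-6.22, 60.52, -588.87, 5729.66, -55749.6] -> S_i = -6.22*(-9.73)^i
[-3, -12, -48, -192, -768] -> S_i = -3*4^i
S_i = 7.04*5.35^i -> [7.04, 37.66, 201.5, 1078.04, 5767.5]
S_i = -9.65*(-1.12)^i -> [-9.65, 10.81, -12.1, 13.56, -15.18]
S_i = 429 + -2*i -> [429, 427, 425, 423, 421]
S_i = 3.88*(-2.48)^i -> [3.88, -9.62, 23.86, -59.18, 146.77]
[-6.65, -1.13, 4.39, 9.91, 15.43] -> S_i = -6.65 + 5.52*i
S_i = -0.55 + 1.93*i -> [-0.55, 1.38, 3.31, 5.24, 7.17]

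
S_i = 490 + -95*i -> [490, 395, 300, 205, 110]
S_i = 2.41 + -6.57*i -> [2.41, -4.16, -10.73, -17.3, -23.87]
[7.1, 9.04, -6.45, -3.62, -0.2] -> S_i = Random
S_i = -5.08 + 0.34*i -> [-5.08, -4.74, -4.4, -4.06, -3.72]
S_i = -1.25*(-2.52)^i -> [-1.25, 3.15, -7.94, 20.0, -50.41]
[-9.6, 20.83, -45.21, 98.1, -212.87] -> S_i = -9.60*(-2.17)^i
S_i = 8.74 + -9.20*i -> [8.74, -0.46, -9.66, -18.86, -28.06]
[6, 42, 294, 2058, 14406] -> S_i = 6*7^i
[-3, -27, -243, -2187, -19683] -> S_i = -3*9^i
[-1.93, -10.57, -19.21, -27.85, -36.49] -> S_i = -1.93 + -8.64*i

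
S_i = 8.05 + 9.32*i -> [8.05, 17.37, 26.69, 36.01, 45.33]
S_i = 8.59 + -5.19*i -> [8.59, 3.4, -1.79, -6.98, -12.17]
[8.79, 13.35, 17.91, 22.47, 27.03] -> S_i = 8.79 + 4.56*i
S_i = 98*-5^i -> [98, -490, 2450, -12250, 61250]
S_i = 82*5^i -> [82, 410, 2050, 10250, 51250]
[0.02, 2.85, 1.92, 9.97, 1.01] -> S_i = Random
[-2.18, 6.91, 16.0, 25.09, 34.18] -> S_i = -2.18 + 9.09*i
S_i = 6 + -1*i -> [6, 5, 4, 3, 2]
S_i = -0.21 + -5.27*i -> [-0.21, -5.48, -10.75, -16.02, -21.29]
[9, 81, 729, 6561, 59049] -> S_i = 9*9^i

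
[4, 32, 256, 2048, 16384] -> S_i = 4*8^i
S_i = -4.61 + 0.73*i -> [-4.61, -3.88, -3.15, -2.42, -1.69]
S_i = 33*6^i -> [33, 198, 1188, 7128, 42768]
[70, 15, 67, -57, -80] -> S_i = Random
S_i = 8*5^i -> [8, 40, 200, 1000, 5000]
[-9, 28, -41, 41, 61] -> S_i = Random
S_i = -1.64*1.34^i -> [-1.64, -2.2, -2.94, -3.95, -5.29]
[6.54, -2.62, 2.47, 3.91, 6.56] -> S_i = Random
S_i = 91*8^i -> [91, 728, 5824, 46592, 372736]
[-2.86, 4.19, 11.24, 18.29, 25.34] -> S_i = -2.86 + 7.05*i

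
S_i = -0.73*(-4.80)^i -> [-0.73, 3.5, -16.82, 80.73, -387.51]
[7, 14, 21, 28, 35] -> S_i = 7 + 7*i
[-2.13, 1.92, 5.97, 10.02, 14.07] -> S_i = -2.13 + 4.05*i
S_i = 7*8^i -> [7, 56, 448, 3584, 28672]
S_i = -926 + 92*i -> [-926, -834, -742, -650, -558]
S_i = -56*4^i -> [-56, -224, -896, -3584, -14336]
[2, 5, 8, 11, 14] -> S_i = 2 + 3*i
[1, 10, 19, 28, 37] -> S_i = 1 + 9*i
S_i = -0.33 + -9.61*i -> [-0.33, -9.94, -19.55, -29.16, -38.77]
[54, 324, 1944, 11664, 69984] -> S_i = 54*6^i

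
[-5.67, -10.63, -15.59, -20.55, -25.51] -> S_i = -5.67 + -4.96*i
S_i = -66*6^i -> [-66, -396, -2376, -14256, -85536]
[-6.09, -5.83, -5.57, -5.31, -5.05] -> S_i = -6.09 + 0.26*i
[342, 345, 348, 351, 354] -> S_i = 342 + 3*i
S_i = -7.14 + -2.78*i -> [-7.14, -9.92, -12.7, -15.48, -18.26]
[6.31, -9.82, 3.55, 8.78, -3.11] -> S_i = Random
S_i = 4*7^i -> [4, 28, 196, 1372, 9604]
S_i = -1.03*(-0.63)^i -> [-1.03, 0.65, -0.41, 0.26, -0.16]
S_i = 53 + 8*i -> [53, 61, 69, 77, 85]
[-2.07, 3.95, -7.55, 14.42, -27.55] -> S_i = -2.07*(-1.91)^i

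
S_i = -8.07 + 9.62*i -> [-8.07, 1.55, 11.17, 20.79, 30.41]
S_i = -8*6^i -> [-8, -48, -288, -1728, -10368]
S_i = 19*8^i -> [19, 152, 1216, 9728, 77824]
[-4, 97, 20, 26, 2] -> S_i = Random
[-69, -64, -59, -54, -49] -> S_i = -69 + 5*i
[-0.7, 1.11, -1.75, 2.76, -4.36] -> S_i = -0.70*(-1.58)^i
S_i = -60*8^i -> [-60, -480, -3840, -30720, -245760]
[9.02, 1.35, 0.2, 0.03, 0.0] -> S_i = 9.02*0.15^i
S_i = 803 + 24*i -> [803, 827, 851, 875, 899]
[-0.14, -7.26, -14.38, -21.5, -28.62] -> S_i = -0.14 + -7.12*i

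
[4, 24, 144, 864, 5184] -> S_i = 4*6^i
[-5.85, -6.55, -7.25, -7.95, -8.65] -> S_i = -5.85 + -0.70*i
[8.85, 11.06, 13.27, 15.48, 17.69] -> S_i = 8.85 + 2.21*i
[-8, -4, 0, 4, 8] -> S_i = -8 + 4*i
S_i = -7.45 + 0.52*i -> [-7.45, -6.93, -6.41, -5.89, -5.37]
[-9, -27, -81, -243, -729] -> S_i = -9*3^i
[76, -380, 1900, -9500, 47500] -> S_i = 76*-5^i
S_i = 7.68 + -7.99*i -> [7.68, -0.31, -8.3, -16.29, -24.28]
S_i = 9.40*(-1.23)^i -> [9.4, -11.56, 14.22, -17.49, 21.52]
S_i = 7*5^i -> [7, 35, 175, 875, 4375]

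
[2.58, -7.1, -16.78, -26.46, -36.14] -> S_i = 2.58 + -9.68*i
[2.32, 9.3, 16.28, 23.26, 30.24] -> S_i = 2.32 + 6.98*i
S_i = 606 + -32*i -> [606, 574, 542, 510, 478]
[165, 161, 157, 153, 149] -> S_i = 165 + -4*i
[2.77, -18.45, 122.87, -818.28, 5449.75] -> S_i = 2.77*(-6.66)^i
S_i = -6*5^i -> [-6, -30, -150, -750, -3750]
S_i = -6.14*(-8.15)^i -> [-6.14, 50.04, -407.83, 3323.85, -27089.36]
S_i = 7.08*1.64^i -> [7.08, 11.61, 19.04, 31.23, 51.22]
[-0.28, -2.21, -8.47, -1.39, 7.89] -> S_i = Random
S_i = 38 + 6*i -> [38, 44, 50, 56, 62]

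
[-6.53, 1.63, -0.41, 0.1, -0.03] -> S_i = -6.53*(-0.25)^i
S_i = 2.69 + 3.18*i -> [2.69, 5.87, 9.05, 12.23, 15.41]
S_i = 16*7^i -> [16, 112, 784, 5488, 38416]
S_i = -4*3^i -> [-4, -12, -36, -108, -324]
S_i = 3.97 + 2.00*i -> [3.97, 5.97, 7.97, 9.97, 11.97]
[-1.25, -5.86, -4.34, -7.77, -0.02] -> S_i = Random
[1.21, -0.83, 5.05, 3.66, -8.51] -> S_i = Random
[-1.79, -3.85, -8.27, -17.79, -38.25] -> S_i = -1.79*2.15^i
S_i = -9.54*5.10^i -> [-9.54, -48.65, -248.14, -1265.49, -6454.0]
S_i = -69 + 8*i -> [-69, -61, -53, -45, -37]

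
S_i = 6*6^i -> [6, 36, 216, 1296, 7776]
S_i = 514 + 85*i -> [514, 599, 684, 769, 854]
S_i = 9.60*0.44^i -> [9.6, 4.22, 1.86, 0.82, 0.36]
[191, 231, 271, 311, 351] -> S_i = 191 + 40*i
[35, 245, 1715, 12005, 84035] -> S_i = 35*7^i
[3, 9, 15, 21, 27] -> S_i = 3 + 6*i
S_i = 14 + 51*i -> [14, 65, 116, 167, 218]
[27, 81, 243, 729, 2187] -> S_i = 27*3^i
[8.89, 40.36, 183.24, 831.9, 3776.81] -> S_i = 8.89*4.54^i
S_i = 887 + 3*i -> [887, 890, 893, 896, 899]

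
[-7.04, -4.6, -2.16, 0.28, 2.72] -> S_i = -7.04 + 2.44*i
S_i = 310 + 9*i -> [310, 319, 328, 337, 346]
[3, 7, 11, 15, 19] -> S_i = 3 + 4*i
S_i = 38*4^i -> [38, 152, 608, 2432, 9728]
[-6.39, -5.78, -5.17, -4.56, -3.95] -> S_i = -6.39 + 0.61*i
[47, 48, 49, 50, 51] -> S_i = 47 + 1*i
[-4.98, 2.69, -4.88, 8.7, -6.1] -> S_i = Random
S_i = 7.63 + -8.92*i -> [7.63, -1.29, -10.21, -19.13, -28.05]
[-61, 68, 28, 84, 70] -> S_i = Random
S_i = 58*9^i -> [58, 522, 4698, 42282, 380538]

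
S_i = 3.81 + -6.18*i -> [3.81, -2.37, -8.55, -14.73, -20.91]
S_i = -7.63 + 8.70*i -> [-7.63, 1.07, 9.77, 18.47, 27.17]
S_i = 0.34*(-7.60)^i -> [0.34, -2.58, 19.64, -149.25, 1134.31]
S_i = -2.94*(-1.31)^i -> [-2.94, 3.85, -5.05, 6.61, -8.66]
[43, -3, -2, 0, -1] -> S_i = Random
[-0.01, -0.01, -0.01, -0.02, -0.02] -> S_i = -0.01*1.22^i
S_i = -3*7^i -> [-3, -21, -147, -1029, -7203]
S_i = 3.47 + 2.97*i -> [3.47, 6.44, 9.41, 12.38, 15.35]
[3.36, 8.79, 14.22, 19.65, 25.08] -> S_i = 3.36 + 5.43*i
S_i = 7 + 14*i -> [7, 21, 35, 49, 63]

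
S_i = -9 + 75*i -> [-9, 66, 141, 216, 291]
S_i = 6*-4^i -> [6, -24, 96, -384, 1536]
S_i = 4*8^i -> [4, 32, 256, 2048, 16384]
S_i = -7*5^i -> [-7, -35, -175, -875, -4375]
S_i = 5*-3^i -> [5, -15, 45, -135, 405]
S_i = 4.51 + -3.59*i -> [4.51, 0.92, -2.67, -6.26, -9.85]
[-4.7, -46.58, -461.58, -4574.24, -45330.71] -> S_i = -4.70*9.91^i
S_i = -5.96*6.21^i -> [-5.96, -37.01, -229.84, -1427.32, -8863.65]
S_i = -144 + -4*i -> [-144, -148, -152, -156, -160]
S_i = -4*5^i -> [-4, -20, -100, -500, -2500]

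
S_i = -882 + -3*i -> [-882, -885, -888, -891, -894]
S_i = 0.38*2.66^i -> [0.38, 1.01, 2.69, 7.15, 19.02]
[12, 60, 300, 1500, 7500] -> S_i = 12*5^i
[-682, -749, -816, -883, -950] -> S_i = -682 + -67*i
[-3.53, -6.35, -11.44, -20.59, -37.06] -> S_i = -3.53*1.80^i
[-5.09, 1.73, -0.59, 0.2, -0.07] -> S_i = -5.09*(-0.34)^i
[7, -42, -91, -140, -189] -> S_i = 7 + -49*i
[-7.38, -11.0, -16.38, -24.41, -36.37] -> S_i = -7.38*1.49^i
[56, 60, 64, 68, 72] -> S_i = 56 + 4*i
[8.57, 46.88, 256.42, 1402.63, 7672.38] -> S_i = 8.57*5.47^i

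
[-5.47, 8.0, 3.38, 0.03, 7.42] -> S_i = Random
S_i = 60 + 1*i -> [60, 61, 62, 63, 64]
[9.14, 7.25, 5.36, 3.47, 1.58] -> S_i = 9.14 + -1.89*i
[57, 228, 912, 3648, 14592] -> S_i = 57*4^i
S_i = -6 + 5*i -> [-6, -1, 4, 9, 14]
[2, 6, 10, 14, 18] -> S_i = 2 + 4*i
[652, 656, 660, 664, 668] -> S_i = 652 + 4*i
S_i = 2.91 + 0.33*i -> [2.91, 3.24, 3.57, 3.9, 4.23]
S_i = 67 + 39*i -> [67, 106, 145, 184, 223]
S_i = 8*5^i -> [8, 40, 200, 1000, 5000]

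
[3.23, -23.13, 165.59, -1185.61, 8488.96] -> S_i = 3.23*(-7.16)^i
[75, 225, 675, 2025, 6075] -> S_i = 75*3^i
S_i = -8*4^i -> [-8, -32, -128, -512, -2048]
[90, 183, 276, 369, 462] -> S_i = 90 + 93*i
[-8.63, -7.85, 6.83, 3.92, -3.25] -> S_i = Random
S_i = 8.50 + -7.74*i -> [8.5, 0.76, -6.98, -14.72, -22.46]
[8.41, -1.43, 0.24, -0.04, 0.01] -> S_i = 8.41*(-0.17)^i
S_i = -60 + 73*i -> [-60, 13, 86, 159, 232]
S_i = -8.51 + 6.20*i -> [-8.51, -2.31, 3.89, 10.09, 16.29]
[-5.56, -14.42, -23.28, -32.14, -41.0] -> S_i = -5.56 + -8.86*i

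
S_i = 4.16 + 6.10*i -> [4.16, 10.26, 16.36, 22.46, 28.56]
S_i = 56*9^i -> [56, 504, 4536, 40824, 367416]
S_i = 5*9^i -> [5, 45, 405, 3645, 32805]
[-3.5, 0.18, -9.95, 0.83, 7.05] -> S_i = Random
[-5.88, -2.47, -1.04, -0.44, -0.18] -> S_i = -5.88*0.42^i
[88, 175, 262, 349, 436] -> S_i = 88 + 87*i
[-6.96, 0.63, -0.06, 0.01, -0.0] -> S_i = -6.96*(-0.09)^i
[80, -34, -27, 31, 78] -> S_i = Random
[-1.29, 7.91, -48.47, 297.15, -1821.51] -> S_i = -1.29*(-6.13)^i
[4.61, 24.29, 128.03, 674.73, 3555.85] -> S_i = 4.61*5.27^i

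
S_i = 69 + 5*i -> [69, 74, 79, 84, 89]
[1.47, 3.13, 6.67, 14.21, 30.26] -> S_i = 1.47*2.13^i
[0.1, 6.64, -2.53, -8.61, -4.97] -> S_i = Random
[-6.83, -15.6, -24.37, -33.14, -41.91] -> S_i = -6.83 + -8.77*i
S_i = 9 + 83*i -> [9, 92, 175, 258, 341]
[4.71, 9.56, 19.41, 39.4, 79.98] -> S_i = 4.71*2.03^i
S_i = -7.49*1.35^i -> [-7.49, -10.11, -13.65, -18.43, -24.88]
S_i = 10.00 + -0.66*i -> [10.0, 9.34, 8.68, 8.02, 7.36]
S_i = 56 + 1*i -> [56, 57, 58, 59, 60]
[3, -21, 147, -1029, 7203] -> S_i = 3*-7^i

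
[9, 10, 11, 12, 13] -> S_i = 9 + 1*i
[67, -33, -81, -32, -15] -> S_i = Random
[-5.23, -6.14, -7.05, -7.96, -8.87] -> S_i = -5.23 + -0.91*i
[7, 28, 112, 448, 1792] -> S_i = 7*4^i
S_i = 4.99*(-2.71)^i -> [4.99, -13.52, 36.65, -99.31, 269.14]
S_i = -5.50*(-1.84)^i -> [-5.5, 10.12, -18.62, 34.26, -63.04]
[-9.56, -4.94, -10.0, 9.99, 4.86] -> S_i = Random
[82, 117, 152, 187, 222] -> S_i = 82 + 35*i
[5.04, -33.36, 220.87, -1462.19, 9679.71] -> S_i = 5.04*(-6.62)^i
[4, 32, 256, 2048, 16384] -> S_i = 4*8^i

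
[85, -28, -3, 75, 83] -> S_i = Random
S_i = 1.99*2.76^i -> [1.99, 5.49, 15.16, 41.84, 115.48]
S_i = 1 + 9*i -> [1, 10, 19, 28, 37]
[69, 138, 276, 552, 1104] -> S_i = 69*2^i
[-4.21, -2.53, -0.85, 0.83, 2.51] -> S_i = -4.21 + 1.68*i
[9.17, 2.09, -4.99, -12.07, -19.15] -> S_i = 9.17 + -7.08*i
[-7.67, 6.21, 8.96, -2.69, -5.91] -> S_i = Random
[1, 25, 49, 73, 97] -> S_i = 1 + 24*i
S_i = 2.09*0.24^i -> [2.09, 0.5, 0.12, 0.03, 0.01]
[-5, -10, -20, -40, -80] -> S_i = -5*2^i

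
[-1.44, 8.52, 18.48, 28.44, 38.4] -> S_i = -1.44 + 9.96*i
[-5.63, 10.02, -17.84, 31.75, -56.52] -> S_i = -5.63*(-1.78)^i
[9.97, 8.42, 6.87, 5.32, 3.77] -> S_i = 9.97 + -1.55*i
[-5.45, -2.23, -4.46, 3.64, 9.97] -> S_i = Random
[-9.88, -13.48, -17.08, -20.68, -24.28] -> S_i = -9.88 + -3.60*i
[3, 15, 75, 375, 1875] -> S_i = 3*5^i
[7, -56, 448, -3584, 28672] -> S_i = 7*-8^i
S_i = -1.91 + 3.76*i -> [-1.91, 1.85, 5.61, 9.37, 13.13]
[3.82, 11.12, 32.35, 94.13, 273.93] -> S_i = 3.82*2.91^i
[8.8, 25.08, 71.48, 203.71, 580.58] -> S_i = 8.80*2.85^i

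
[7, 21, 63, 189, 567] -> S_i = 7*3^i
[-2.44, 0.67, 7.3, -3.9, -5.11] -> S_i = Random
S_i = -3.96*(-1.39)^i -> [-3.96, 5.5, -7.65, 10.64, -14.78]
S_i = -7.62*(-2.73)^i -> [-7.62, 20.8, -56.79, 155.04, -423.26]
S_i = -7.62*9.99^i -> [-7.62, -76.12, -760.48, -7597.16, -75895.66]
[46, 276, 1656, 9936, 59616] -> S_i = 46*6^i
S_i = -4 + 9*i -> [-4, 5, 14, 23, 32]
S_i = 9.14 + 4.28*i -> [9.14, 13.42, 17.7, 21.98, 26.26]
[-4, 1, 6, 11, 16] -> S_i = -4 + 5*i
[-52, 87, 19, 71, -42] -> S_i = Random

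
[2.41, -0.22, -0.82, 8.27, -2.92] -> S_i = Random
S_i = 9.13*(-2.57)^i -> [9.13, -23.46, 60.3, -154.98, 398.29]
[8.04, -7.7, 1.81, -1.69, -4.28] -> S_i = Random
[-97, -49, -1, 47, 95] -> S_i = -97 + 48*i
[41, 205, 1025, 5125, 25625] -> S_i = 41*5^i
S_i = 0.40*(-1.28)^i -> [0.4, -0.51, 0.66, -0.84, 1.07]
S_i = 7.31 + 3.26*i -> [7.31, 10.57, 13.83, 17.09, 20.35]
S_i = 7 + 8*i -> [7, 15, 23, 31, 39]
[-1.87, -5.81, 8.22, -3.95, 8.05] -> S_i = Random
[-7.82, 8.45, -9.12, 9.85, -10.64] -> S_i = -7.82*(-1.08)^i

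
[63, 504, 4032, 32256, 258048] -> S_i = 63*8^i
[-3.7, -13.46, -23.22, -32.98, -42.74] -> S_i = -3.70 + -9.76*i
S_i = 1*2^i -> [1, 2, 4, 8, 16]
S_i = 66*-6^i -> [66, -396, 2376, -14256, 85536]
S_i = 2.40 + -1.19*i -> [2.4, 1.21, 0.02, -1.17, -2.36]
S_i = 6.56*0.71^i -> [6.56, 4.66, 3.31, 2.35, 1.67]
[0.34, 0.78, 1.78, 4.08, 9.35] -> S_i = 0.34*2.29^i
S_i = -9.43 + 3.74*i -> [-9.43, -5.69, -1.95, 1.79, 5.53]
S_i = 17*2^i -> [17, 34, 68, 136, 272]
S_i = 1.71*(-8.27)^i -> [1.71, -14.14, 116.95, -967.19, 7998.68]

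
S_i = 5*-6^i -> [5, -30, 180, -1080, 6480]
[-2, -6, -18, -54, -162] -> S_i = -2*3^i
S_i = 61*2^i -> [61, 122, 244, 488, 976]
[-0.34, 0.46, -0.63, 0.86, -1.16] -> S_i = -0.34*(-1.36)^i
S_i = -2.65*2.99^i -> [-2.65, -7.92, -23.69, -70.84, -211.8]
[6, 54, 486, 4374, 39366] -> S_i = 6*9^i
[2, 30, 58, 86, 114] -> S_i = 2 + 28*i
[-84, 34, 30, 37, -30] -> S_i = Random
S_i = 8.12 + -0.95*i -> [8.12, 7.17, 6.22, 5.27, 4.32]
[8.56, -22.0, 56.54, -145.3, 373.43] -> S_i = 8.56*(-2.57)^i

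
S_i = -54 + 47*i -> [-54, -7, 40, 87, 134]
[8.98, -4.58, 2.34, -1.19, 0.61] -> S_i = 8.98*(-0.51)^i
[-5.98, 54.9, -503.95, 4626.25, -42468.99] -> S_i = -5.98*(-9.18)^i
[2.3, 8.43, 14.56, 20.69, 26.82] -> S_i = 2.30 + 6.13*i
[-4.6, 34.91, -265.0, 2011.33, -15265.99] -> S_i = -4.60*(-7.59)^i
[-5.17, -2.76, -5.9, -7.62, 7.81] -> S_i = Random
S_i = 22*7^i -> [22, 154, 1078, 7546, 52822]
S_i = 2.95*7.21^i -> [2.95, 21.27, 153.35, 1105.68, 7971.92]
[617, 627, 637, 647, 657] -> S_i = 617 + 10*i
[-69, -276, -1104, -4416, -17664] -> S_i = -69*4^i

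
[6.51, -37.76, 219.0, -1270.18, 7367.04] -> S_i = 6.51*(-5.80)^i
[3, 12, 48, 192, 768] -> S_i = 3*4^i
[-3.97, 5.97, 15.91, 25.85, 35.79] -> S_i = -3.97 + 9.94*i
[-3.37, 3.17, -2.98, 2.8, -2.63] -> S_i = -3.37*(-0.94)^i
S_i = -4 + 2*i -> [-4, -2, 0, 2, 4]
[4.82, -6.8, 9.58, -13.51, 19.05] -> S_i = 4.82*(-1.41)^i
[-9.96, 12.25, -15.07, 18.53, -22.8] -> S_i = -9.96*(-1.23)^i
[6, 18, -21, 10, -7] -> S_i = Random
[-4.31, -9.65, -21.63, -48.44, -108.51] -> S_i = -4.31*2.24^i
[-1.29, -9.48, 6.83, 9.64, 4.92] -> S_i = Random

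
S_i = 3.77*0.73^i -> [3.77, 2.75, 2.01, 1.47, 1.07]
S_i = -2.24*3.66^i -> [-2.24, -8.2, -30.01, -109.82, -401.95]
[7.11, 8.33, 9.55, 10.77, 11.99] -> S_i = 7.11 + 1.22*i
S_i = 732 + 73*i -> [732, 805, 878, 951, 1024]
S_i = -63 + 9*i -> [-63, -54, -45, -36, -27]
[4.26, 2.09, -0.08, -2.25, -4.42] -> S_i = 4.26 + -2.17*i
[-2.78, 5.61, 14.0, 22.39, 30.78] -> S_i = -2.78 + 8.39*i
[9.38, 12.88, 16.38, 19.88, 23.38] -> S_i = 9.38 + 3.50*i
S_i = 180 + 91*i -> [180, 271, 362, 453, 544]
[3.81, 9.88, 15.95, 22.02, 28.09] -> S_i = 3.81 + 6.07*i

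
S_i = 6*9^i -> [6, 54, 486, 4374, 39366]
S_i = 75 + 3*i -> [75, 78, 81, 84, 87]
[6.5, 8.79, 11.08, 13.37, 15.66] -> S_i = 6.50 + 2.29*i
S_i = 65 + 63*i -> [65, 128, 191, 254, 317]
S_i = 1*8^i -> [1, 8, 64, 512, 4096]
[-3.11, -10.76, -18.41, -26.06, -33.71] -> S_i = -3.11 + -7.65*i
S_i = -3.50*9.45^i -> [-3.5, -33.07, -312.56, -2953.68, -27912.28]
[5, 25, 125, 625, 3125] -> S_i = 5*5^i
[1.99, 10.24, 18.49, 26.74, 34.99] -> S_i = 1.99 + 8.25*i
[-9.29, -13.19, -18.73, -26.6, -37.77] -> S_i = -9.29*1.42^i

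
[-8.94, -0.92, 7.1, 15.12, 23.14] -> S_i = -8.94 + 8.02*i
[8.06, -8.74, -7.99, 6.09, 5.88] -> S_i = Random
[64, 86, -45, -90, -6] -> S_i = Random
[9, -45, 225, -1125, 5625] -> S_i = 9*-5^i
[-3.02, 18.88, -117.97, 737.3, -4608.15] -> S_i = -3.02*(-6.25)^i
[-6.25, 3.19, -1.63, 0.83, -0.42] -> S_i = -6.25*(-0.51)^i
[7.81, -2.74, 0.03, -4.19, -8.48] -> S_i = Random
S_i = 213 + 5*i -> [213, 218, 223, 228, 233]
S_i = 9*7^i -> [9, 63, 441, 3087, 21609]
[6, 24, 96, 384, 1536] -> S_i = 6*4^i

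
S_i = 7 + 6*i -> [7, 13, 19, 25, 31]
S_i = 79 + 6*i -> [79, 85, 91, 97, 103]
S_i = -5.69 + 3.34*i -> [-5.69, -2.35, 0.99, 4.33, 7.67]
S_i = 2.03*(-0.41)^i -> [2.03, -0.83, 0.34, -0.14, 0.06]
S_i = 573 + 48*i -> [573, 621, 669, 717, 765]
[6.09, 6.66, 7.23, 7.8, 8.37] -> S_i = 6.09 + 0.57*i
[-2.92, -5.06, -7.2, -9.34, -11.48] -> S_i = -2.92 + -2.14*i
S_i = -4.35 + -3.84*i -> [-4.35, -8.19, -12.03, -15.87, -19.71]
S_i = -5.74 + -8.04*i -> [-5.74, -13.78, -21.82, -29.86, -37.9]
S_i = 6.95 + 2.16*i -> [6.95, 9.11, 11.27, 13.43, 15.59]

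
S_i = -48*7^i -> [-48, -336, -2352, -16464, -115248]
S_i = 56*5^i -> [56, 280, 1400, 7000, 35000]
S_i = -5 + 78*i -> [-5, 73, 151, 229, 307]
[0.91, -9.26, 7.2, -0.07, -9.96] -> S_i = Random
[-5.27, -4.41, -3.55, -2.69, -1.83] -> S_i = -5.27 + 0.86*i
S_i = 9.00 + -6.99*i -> [9.0, 2.01, -4.98, -11.97, -18.96]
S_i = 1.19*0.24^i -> [1.19, 0.29, 0.07, 0.02, 0.0]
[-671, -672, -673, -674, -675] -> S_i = -671 + -1*i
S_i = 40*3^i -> [40, 120, 360, 1080, 3240]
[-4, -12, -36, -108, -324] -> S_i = -4*3^i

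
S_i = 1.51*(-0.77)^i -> [1.51, -1.16, 0.9, -0.69, 0.53]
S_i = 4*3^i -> [4, 12, 36, 108, 324]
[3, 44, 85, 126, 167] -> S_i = 3 + 41*i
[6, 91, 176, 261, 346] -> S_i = 6 + 85*i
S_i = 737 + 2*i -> [737, 739, 741, 743, 745]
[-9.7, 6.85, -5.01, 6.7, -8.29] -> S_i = Random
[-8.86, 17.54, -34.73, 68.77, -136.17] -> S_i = -8.86*(-1.98)^i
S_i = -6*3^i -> [-6, -18, -54, -162, -486]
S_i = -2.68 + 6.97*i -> [-2.68, 4.29, 11.26, 18.23, 25.2]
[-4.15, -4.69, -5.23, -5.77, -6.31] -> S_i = -4.15 + -0.54*i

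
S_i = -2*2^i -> [-2, -4, -8, -16, -32]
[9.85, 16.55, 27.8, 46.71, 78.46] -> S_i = 9.85*1.68^i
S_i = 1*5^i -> [1, 5, 25, 125, 625]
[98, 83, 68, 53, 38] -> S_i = 98 + -15*i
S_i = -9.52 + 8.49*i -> [-9.52, -1.03, 7.46, 15.95, 24.44]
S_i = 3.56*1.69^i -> [3.56, 6.02, 10.17, 17.18, 29.04]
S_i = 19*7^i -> [19, 133, 931, 6517, 45619]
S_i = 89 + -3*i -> [89, 86, 83, 80, 77]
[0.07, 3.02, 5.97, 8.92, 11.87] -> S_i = 0.07 + 2.95*i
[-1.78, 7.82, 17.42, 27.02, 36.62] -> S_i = -1.78 + 9.60*i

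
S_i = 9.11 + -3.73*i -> [9.11, 5.38, 1.65, -2.08, -5.81]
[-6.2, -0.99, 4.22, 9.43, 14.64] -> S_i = -6.20 + 5.21*i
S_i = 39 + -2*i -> [39, 37, 35, 33, 31]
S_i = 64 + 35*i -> [64, 99, 134, 169, 204]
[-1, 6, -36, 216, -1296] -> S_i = -1*-6^i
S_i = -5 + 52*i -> [-5, 47, 99, 151, 203]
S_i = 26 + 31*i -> [26, 57, 88, 119, 150]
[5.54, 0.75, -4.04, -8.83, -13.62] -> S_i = 5.54 + -4.79*i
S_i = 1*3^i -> [1, 3, 9, 27, 81]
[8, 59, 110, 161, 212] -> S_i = 8 + 51*i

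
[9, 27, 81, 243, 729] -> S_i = 9*3^i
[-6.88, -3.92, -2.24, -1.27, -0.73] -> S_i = -6.88*0.57^i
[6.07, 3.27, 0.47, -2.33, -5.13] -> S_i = 6.07 + -2.80*i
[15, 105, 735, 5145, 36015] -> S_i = 15*7^i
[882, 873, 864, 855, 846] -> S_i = 882 + -9*i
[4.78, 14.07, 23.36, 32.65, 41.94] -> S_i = 4.78 + 9.29*i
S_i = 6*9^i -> [6, 54, 486, 4374, 39366]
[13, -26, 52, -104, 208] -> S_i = 13*-2^i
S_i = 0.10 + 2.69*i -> [0.1, 2.79, 5.48, 8.17, 10.86]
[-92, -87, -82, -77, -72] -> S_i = -92 + 5*i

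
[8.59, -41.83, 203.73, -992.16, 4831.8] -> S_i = 8.59*(-4.87)^i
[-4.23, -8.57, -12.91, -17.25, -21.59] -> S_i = -4.23 + -4.34*i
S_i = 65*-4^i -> [65, -260, 1040, -4160, 16640]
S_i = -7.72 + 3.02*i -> [-7.72, -4.7, -1.68, 1.34, 4.36]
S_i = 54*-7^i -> [54, -378, 2646, -18522, 129654]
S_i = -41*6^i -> [-41, -246, -1476, -8856, -53136]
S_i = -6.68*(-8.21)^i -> [-6.68, 54.84, -450.26, 3696.63, -30349.33]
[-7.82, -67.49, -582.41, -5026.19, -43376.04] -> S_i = -7.82*8.63^i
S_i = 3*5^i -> [3, 15, 75, 375, 1875]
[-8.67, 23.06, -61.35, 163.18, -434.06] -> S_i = -8.67*(-2.66)^i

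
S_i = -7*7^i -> [-7, -49, -343, -2401, -16807]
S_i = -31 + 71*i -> [-31, 40, 111, 182, 253]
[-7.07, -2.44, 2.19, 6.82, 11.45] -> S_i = -7.07 + 4.63*i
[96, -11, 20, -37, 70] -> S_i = Random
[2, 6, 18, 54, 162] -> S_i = 2*3^i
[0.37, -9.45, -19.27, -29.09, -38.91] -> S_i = 0.37 + -9.82*i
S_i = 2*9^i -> [2, 18, 162, 1458, 13122]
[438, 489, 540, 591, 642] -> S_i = 438 + 51*i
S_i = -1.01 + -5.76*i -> [-1.01, -6.77, -12.53, -18.29, -24.05]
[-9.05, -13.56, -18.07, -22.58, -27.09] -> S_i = -9.05 + -4.51*i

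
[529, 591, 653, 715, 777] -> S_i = 529 + 62*i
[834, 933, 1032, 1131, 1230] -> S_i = 834 + 99*i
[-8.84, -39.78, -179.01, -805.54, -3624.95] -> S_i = -8.84*4.50^i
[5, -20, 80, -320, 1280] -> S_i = 5*-4^i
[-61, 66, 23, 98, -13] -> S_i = Random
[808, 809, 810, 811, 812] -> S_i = 808 + 1*i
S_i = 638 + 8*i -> [638, 646, 654, 662, 670]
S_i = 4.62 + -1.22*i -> [4.62, 3.4, 2.18, 0.96, -0.26]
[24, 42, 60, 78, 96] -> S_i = 24 + 18*i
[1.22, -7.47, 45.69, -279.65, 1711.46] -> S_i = 1.22*(-6.12)^i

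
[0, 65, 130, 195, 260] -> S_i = 0 + 65*i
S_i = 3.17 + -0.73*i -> [3.17, 2.44, 1.71, 0.98, 0.25]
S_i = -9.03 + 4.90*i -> [-9.03, -4.13, 0.77, 5.67, 10.57]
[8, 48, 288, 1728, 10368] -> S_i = 8*6^i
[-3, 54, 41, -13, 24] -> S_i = Random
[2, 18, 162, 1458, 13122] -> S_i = 2*9^i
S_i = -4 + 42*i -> [-4, 38, 80, 122, 164]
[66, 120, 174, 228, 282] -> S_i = 66 + 54*i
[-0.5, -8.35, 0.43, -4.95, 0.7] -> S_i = Random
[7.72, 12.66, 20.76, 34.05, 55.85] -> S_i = 7.72*1.64^i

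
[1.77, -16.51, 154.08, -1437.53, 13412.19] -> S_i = 1.77*(-9.33)^i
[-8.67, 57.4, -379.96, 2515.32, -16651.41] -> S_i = -8.67*(-6.62)^i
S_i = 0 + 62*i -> [0, 62, 124, 186, 248]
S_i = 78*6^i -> [78, 468, 2808, 16848, 101088]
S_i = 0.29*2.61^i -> [0.29, 0.76, 1.98, 5.16, 13.46]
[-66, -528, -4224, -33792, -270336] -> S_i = -66*8^i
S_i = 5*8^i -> [5, 40, 320, 2560, 20480]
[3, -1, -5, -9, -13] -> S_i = 3 + -4*i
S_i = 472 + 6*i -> [472, 478, 484, 490, 496]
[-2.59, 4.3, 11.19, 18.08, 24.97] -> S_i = -2.59 + 6.89*i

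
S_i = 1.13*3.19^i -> [1.13, 3.6, 11.5, 36.68, 117.01]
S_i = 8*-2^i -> [8, -16, 32, -64, 128]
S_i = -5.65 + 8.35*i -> [-5.65, 2.7, 11.05, 19.4, 27.75]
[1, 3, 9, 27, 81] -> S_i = 1*3^i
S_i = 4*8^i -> [4, 32, 256, 2048, 16384]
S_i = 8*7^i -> [8, 56, 392, 2744, 19208]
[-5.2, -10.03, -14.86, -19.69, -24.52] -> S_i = -5.20 + -4.83*i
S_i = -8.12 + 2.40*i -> [-8.12, -5.72, -3.32, -0.92, 1.48]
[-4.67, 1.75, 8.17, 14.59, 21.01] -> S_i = -4.67 + 6.42*i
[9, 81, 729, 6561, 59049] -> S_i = 9*9^i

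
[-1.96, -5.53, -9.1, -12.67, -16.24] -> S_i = -1.96 + -3.57*i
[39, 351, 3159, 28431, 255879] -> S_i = 39*9^i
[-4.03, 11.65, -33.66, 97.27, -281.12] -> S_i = -4.03*(-2.89)^i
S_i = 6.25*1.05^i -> [6.25, 6.56, 6.89, 7.24, 7.6]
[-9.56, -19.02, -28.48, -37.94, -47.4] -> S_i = -9.56 + -9.46*i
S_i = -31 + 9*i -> [-31, -22, -13, -4, 5]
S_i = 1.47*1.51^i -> [1.47, 2.22, 3.35, 5.06, 7.64]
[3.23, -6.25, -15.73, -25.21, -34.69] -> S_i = 3.23 + -9.48*i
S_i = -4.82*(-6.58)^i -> [-4.82, 31.72, -208.69, 1373.17, -9035.47]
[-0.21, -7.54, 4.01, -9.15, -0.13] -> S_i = Random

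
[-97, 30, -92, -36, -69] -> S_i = Random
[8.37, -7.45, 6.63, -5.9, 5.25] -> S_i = 8.37*(-0.89)^i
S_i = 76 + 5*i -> [76, 81, 86, 91, 96]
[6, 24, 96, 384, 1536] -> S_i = 6*4^i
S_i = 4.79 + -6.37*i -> [4.79, -1.58, -7.95, -14.32, -20.69]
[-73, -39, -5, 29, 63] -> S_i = -73 + 34*i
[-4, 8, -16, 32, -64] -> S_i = -4*-2^i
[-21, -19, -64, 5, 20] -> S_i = Random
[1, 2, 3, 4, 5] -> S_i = 1 + 1*i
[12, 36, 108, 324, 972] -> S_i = 12*3^i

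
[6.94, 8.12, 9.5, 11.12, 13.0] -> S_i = 6.94*1.17^i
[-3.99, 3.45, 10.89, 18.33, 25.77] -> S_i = -3.99 + 7.44*i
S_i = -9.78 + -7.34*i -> [-9.78, -17.12, -24.46, -31.8, -39.14]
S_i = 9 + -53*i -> [9, -44, -97, -150, -203]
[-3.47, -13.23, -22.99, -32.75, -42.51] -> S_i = -3.47 + -9.76*i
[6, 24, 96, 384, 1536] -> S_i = 6*4^i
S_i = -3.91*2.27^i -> [-3.91, -8.88, -20.15, -45.74, -103.82]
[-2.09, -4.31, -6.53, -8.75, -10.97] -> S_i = -2.09 + -2.22*i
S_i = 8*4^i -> [8, 32, 128, 512, 2048]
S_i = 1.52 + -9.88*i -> [1.52, -8.36, -18.24, -28.12, -38.0]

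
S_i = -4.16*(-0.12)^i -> [-4.16, 0.5, -0.06, 0.01, -0.0]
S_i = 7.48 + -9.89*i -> [7.48, -2.41, -12.3, -22.19, -32.08]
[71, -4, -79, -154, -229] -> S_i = 71 + -75*i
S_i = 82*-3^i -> [82, -246, 738, -2214, 6642]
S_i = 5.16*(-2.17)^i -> [5.16, -11.2, 24.3, -52.73, 114.42]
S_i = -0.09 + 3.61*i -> [-0.09, 3.52, 7.13, 10.74, 14.35]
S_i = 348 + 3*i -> [348, 351, 354, 357, 360]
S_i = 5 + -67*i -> [5, -62, -129, -196, -263]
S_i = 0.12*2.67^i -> [0.12, 0.32, 0.86, 2.28, 6.1]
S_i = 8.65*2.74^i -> [8.65, 23.7, 64.94, 177.94, 487.55]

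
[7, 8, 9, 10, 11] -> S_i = 7 + 1*i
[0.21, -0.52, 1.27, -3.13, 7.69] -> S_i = 0.21*(-2.46)^i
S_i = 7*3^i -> [7, 21, 63, 189, 567]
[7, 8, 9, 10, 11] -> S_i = 7 + 1*i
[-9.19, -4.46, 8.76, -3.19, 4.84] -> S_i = Random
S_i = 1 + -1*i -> [1, 0, -1, -2, -3]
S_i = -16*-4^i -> [-16, 64, -256, 1024, -4096]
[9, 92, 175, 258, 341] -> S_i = 9 + 83*i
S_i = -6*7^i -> [-6, -42, -294, -2058, -14406]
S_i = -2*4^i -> [-2, -8, -32, -128, -512]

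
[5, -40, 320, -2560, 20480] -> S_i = 5*-8^i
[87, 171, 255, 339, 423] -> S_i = 87 + 84*i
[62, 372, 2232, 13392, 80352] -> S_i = 62*6^i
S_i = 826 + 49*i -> [826, 875, 924, 973, 1022]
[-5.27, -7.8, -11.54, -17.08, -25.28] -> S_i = -5.27*1.48^i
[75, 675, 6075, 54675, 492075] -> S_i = 75*9^i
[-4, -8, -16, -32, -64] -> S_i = -4*2^i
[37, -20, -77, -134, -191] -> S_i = 37 + -57*i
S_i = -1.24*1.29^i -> [-1.24, -1.6, -2.06, -2.66, -3.43]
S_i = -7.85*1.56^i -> [-7.85, -12.25, -19.1, -29.8, -46.49]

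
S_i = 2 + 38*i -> [2, 40, 78, 116, 154]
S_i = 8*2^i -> [8, 16, 32, 64, 128]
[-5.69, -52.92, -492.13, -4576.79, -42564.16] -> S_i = -5.69*9.30^i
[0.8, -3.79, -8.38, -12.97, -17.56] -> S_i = 0.80 + -4.59*i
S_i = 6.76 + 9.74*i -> [6.76, 16.5, 26.24, 35.98, 45.72]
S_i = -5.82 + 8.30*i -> [-5.82, 2.48, 10.78, 19.08, 27.38]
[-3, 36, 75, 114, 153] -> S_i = -3 + 39*i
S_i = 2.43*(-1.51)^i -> [2.43, -3.67, 5.54, -8.37, 12.63]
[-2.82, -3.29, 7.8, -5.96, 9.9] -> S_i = Random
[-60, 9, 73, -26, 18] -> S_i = Random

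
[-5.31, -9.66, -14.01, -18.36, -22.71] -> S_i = -5.31 + -4.35*i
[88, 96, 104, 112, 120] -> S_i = 88 + 8*i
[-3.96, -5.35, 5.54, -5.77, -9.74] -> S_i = Random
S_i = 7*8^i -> [7, 56, 448, 3584, 28672]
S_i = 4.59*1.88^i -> [4.59, 8.63, 16.22, 30.5, 57.34]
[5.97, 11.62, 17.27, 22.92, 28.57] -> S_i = 5.97 + 5.65*i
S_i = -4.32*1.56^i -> [-4.32, -6.74, -10.51, -16.4, -25.58]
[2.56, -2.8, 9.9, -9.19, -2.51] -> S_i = Random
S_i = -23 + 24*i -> [-23, 1, 25, 49, 73]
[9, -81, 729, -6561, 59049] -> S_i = 9*-9^i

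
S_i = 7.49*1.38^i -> [7.49, 10.34, 14.26, 19.68, 27.16]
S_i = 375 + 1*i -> [375, 376, 377, 378, 379]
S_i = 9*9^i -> [9, 81, 729, 6561, 59049]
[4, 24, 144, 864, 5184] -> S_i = 4*6^i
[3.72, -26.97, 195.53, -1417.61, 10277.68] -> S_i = 3.72*(-7.25)^i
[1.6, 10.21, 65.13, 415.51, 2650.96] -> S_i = 1.60*6.38^i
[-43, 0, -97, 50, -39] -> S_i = Random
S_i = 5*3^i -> [5, 15, 45, 135, 405]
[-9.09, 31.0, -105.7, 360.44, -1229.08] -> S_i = -9.09*(-3.41)^i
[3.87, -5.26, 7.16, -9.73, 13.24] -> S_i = 3.87*(-1.36)^i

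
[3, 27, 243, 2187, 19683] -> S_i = 3*9^i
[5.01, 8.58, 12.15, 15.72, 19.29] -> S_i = 5.01 + 3.57*i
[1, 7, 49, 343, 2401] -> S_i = 1*7^i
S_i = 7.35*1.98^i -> [7.35, 14.55, 28.81, 57.05, 112.97]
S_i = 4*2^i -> [4, 8, 16, 32, 64]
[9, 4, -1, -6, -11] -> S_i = 9 + -5*i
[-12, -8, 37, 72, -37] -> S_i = Random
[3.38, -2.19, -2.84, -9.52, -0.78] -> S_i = Random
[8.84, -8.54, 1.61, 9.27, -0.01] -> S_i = Random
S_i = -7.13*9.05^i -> [-7.13, -64.53, -583.96, -5284.88, -47828.18]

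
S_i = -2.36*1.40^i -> [-2.36, -3.3, -4.63, -6.48, -9.07]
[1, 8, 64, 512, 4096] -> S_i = 1*8^i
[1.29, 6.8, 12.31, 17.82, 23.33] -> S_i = 1.29 + 5.51*i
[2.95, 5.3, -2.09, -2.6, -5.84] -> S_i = Random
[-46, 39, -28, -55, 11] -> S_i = Random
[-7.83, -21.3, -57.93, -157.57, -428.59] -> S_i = -7.83*2.72^i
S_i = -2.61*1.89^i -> [-2.61, -4.93, -9.32, -17.62, -33.3]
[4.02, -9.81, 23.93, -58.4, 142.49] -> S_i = 4.02*(-2.44)^i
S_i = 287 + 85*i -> [287, 372, 457, 542, 627]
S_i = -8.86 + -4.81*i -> [-8.86, -13.67, -18.48, -23.29, -28.1]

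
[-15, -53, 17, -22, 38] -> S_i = Random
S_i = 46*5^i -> [46, 230, 1150, 5750, 28750]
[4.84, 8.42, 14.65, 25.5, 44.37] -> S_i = 4.84*1.74^i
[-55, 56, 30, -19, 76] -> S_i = Random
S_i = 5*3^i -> [5, 15, 45, 135, 405]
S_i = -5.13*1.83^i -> [-5.13, -9.39, -17.18, -31.44, -57.53]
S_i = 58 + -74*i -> [58, -16, -90, -164, -238]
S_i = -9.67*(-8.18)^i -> [-9.67, 79.1, -647.04, 5292.81, -43295.19]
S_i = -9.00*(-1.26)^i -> [-9.0, 11.34, -14.29, 18.0, -22.68]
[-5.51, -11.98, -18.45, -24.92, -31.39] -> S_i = -5.51 + -6.47*i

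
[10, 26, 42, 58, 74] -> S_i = 10 + 16*i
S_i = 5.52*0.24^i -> [5.52, 1.32, 0.32, 0.08, 0.02]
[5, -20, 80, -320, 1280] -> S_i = 5*-4^i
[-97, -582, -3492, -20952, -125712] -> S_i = -97*6^i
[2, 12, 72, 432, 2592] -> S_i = 2*6^i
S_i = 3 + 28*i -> [3, 31, 59, 87, 115]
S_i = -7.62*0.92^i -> [-7.62, -7.01, -6.45, -5.93, -5.46]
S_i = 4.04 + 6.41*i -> [4.04, 10.45, 16.86, 23.27, 29.68]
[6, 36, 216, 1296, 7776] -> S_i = 6*6^i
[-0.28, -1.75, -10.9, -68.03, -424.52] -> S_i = -0.28*6.24^i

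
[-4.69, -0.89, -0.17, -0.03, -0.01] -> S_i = -4.69*0.19^i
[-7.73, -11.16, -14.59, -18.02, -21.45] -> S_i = -7.73 + -3.43*i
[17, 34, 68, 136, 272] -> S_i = 17*2^i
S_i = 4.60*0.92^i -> [4.6, 4.23, 3.89, 3.58, 3.3]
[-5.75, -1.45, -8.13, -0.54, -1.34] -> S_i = Random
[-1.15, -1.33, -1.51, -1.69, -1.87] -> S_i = -1.15 + -0.18*i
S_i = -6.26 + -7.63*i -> [-6.26, -13.89, -21.52, -29.15, -36.78]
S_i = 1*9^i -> [1, 9, 81, 729, 6561]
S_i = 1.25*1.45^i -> [1.25, 1.81, 2.63, 3.81, 5.53]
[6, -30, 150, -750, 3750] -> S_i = 6*-5^i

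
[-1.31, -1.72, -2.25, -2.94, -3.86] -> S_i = -1.31*1.31^i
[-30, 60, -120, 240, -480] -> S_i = -30*-2^i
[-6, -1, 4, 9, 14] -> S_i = -6 + 5*i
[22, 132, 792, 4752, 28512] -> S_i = 22*6^i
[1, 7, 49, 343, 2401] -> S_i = 1*7^i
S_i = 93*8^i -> [93, 744, 5952, 47616, 380928]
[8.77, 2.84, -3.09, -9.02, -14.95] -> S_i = 8.77 + -5.93*i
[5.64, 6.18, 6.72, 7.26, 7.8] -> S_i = 5.64 + 0.54*i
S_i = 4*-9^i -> [4, -36, 324, -2916, 26244]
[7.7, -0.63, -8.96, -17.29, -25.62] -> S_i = 7.70 + -8.33*i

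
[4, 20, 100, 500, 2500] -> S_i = 4*5^i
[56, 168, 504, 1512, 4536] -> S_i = 56*3^i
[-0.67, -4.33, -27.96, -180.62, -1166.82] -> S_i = -0.67*6.46^i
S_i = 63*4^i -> [63, 252, 1008, 4032, 16128]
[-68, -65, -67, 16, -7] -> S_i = Random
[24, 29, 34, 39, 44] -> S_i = 24 + 5*i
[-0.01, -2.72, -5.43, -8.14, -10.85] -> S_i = -0.01 + -2.71*i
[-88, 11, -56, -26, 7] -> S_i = Random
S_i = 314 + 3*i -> [314, 317, 320, 323, 326]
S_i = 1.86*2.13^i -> [1.86, 3.96, 8.44, 17.97, 38.29]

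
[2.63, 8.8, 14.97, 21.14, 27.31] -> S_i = 2.63 + 6.17*i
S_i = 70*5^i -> [70, 350, 1750, 8750, 43750]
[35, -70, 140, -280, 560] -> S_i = 35*-2^i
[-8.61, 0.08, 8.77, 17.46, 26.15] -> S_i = -8.61 + 8.69*i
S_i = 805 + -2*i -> [805, 803, 801, 799, 797]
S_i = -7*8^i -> [-7, -56, -448, -3584, -28672]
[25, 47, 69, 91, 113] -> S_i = 25 + 22*i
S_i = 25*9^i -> [25, 225, 2025, 18225, 164025]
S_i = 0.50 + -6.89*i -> [0.5, -6.39, -13.28, -20.17, -27.06]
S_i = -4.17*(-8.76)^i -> [-4.17, 36.53, -320.0, 2803.16, -24555.71]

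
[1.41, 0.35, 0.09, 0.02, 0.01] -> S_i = 1.41*0.25^i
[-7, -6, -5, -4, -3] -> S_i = -7 + 1*i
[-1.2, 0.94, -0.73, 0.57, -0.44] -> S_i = -1.20*(-0.78)^i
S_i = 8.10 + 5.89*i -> [8.1, 13.99, 19.88, 25.77, 31.66]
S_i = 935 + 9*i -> [935, 944, 953, 962, 971]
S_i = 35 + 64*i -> [35, 99, 163, 227, 291]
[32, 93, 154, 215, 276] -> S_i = 32 + 61*i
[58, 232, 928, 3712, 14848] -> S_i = 58*4^i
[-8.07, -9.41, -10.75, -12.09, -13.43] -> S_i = -8.07 + -1.34*i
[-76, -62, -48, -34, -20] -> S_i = -76 + 14*i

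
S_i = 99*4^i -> [99, 396, 1584, 6336, 25344]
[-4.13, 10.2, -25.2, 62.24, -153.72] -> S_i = -4.13*(-2.47)^i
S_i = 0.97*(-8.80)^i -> [0.97, -8.54, 75.12, -661.03, 5817.04]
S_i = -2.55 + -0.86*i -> [-2.55, -3.41, -4.27, -5.13, -5.99]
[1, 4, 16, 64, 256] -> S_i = 1*4^i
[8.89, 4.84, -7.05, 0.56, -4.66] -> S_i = Random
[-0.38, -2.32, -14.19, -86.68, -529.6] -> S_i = -0.38*6.11^i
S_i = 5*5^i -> [5, 25, 125, 625, 3125]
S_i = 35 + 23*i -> [35, 58, 81, 104, 127]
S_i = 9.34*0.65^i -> [9.34, 6.07, 3.95, 2.56, 1.67]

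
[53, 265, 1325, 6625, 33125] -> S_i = 53*5^i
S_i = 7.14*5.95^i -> [7.14, 42.48, 252.77, 1504.0, 8948.83]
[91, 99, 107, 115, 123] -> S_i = 91 + 8*i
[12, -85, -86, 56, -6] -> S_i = Random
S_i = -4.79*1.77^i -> [-4.79, -8.48, -15.01, -26.56, -47.01]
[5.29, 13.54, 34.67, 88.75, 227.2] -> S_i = 5.29*2.56^i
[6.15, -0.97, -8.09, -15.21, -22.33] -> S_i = 6.15 + -7.12*i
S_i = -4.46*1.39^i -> [-4.46, -6.2, -8.62, -11.98, -16.65]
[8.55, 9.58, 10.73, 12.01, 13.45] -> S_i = 8.55*1.12^i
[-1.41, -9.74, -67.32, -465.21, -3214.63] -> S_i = -1.41*6.91^i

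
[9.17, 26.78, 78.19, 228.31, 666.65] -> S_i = 9.17*2.92^i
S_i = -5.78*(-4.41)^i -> [-5.78, 25.49, -112.41, 495.73, -2186.16]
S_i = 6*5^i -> [6, 30, 150, 750, 3750]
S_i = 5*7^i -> [5, 35, 245, 1715, 12005]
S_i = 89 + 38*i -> [89, 127, 165, 203, 241]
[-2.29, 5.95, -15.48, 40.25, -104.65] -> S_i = -2.29*(-2.60)^i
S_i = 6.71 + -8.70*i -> [6.71, -1.99, -10.69, -19.39, -28.09]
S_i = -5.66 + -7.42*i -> [-5.66, -13.08, -20.5, -27.92, -35.34]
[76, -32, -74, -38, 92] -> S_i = Random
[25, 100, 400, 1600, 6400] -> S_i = 25*4^i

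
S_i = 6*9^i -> [6, 54, 486, 4374, 39366]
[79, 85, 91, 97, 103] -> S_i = 79 + 6*i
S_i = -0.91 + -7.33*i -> [-0.91, -8.24, -15.57, -22.9, -30.23]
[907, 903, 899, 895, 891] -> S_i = 907 + -4*i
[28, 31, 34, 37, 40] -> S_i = 28 + 3*i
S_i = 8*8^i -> [8, 64, 512, 4096, 32768]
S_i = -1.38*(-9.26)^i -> [-1.38, 12.78, -118.33, 1095.75, -10146.66]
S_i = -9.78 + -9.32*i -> [-9.78, -19.1, -28.42, -37.74, -47.06]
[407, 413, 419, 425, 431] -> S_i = 407 + 6*i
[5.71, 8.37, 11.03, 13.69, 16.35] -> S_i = 5.71 + 2.66*i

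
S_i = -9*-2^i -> [-9, 18, -36, 72, -144]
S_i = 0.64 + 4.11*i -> [0.64, 4.75, 8.86, 12.97, 17.08]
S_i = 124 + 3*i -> [124, 127, 130, 133, 136]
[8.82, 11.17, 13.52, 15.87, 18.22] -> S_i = 8.82 + 2.35*i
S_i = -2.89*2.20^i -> [-2.89, -6.36, -13.99, -30.77, -67.7]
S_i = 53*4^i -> [53, 212, 848, 3392, 13568]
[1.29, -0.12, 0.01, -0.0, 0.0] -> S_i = 1.29*(-0.09)^i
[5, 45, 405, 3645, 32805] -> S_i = 5*9^i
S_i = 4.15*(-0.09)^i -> [4.15, -0.37, 0.03, -0.0, 0.0]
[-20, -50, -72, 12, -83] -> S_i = Random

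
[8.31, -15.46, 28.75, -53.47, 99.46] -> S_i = 8.31*(-1.86)^i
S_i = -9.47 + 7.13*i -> [-9.47, -2.34, 4.79, 11.92, 19.05]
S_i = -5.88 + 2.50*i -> [-5.88, -3.38, -0.88, 1.62, 4.12]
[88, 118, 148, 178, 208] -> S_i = 88 + 30*i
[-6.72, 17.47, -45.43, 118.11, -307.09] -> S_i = -6.72*(-2.60)^i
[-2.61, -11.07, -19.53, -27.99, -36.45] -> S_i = -2.61 + -8.46*i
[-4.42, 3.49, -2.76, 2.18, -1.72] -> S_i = -4.42*(-0.79)^i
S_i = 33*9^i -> [33, 297, 2673, 24057, 216513]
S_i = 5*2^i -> [5, 10, 20, 40, 80]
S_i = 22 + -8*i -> [22, 14, 6, -2, -10]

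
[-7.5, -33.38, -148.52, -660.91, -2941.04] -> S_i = -7.50*4.45^i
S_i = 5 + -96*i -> [5, -91, -187, -283, -379]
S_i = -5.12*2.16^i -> [-5.12, -11.06, -23.89, -51.6, -111.45]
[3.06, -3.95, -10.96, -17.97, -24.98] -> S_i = 3.06 + -7.01*i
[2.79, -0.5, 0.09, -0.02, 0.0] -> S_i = 2.79*(-0.18)^i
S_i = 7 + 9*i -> [7, 16, 25, 34, 43]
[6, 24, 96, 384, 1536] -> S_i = 6*4^i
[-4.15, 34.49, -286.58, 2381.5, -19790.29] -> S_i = -4.15*(-8.31)^i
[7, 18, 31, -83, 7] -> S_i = Random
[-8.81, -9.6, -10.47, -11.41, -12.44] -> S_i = -8.81*1.09^i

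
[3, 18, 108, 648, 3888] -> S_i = 3*6^i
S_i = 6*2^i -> [6, 12, 24, 48, 96]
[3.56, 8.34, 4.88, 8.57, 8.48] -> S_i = Random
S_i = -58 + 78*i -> [-58, 20, 98, 176, 254]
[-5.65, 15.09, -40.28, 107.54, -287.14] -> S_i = -5.65*(-2.67)^i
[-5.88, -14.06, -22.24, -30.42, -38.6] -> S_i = -5.88 + -8.18*i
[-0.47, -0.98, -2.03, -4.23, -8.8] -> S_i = -0.47*2.08^i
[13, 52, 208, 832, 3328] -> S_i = 13*4^i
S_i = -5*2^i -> [-5, -10, -20, -40, -80]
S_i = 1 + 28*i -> [1, 29, 57, 85, 113]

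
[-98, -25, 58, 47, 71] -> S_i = Random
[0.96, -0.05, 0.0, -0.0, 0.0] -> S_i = 0.96*(-0.05)^i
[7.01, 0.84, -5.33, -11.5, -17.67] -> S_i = 7.01 + -6.17*i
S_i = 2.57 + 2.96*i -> [2.57, 5.53, 8.49, 11.45, 14.41]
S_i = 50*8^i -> [50, 400, 3200, 25600, 204800]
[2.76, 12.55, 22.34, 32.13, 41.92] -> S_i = 2.76 + 9.79*i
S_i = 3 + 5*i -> [3, 8, 13, 18, 23]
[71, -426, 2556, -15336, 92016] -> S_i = 71*-6^i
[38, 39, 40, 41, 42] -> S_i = 38 + 1*i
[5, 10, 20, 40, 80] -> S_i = 5*2^i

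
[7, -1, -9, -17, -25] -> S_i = 7 + -8*i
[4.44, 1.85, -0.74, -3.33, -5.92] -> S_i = 4.44 + -2.59*i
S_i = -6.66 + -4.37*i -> [-6.66, -11.03, -15.4, -19.77, -24.14]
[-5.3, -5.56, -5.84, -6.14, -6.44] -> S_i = -5.30*1.05^i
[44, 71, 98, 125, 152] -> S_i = 44 + 27*i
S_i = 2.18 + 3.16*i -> [2.18, 5.34, 8.5, 11.66, 14.82]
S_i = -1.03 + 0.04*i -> [-1.03, -0.99, -0.95, -0.91, -0.87]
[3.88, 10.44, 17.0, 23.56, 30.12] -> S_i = 3.88 + 6.56*i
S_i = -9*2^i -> [-9, -18, -36, -72, -144]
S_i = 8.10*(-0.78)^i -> [8.1, -6.32, 4.93, -3.84, 3.0]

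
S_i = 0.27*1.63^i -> [0.27, 0.44, 0.72, 1.17, 1.91]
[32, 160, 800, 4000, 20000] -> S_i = 32*5^i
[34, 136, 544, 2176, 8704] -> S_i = 34*4^i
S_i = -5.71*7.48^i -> [-5.71, -42.71, -319.48, -2389.69, -17874.85]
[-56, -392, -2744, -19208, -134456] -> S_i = -56*7^i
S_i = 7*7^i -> [7, 49, 343, 2401, 16807]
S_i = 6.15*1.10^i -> [6.15, 6.76, 7.44, 8.19, 9.0]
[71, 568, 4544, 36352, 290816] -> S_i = 71*8^i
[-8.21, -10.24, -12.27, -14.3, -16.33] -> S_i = -8.21 + -2.03*i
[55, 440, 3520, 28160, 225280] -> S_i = 55*8^i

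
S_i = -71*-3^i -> [-71, 213, -639, 1917, -5751]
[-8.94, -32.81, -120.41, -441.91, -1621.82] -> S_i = -8.94*3.67^i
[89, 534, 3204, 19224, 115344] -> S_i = 89*6^i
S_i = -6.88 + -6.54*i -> [-6.88, -13.42, -19.96, -26.5, -33.04]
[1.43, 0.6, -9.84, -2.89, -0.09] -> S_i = Random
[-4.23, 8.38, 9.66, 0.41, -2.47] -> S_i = Random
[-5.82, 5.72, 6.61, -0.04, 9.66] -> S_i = Random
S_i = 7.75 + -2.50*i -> [7.75, 5.25, 2.75, 0.25, -2.25]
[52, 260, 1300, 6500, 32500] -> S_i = 52*5^i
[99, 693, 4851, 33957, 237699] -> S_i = 99*7^i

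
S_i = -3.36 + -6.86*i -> [-3.36, -10.22, -17.08, -23.94, -30.8]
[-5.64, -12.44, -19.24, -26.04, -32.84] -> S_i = -5.64 + -6.80*i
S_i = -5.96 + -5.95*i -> [-5.96, -11.91, -17.86, -23.81, -29.76]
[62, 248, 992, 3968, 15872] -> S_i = 62*4^i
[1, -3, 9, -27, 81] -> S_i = 1*-3^i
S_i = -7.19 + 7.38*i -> [-7.19, 0.19, 7.57, 14.95, 22.33]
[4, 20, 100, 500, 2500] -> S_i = 4*5^i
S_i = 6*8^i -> [6, 48, 384, 3072, 24576]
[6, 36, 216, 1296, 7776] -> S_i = 6*6^i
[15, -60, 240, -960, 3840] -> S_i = 15*-4^i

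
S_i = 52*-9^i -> [52, -468, 4212, -37908, 341172]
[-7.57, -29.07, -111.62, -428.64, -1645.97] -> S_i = -7.57*3.84^i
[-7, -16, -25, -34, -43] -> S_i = -7 + -9*i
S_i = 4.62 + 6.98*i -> [4.62, 11.6, 18.58, 25.56, 32.54]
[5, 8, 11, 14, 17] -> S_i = 5 + 3*i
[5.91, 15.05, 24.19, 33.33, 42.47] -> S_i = 5.91 + 9.14*i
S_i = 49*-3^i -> [49, -147, 441, -1323, 3969]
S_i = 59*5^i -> [59, 295, 1475, 7375, 36875]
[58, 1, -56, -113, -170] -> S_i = 58 + -57*i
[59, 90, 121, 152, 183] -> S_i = 59 + 31*i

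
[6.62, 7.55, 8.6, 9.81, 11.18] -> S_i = 6.62*1.14^i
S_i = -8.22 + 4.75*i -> [-8.22, -3.47, 1.28, 6.03, 10.78]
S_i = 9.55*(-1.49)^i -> [9.55, -14.23, 21.2, -31.59, 47.07]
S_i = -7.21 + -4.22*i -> [-7.21, -11.43, -15.65, -19.87, -24.09]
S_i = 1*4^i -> [1, 4, 16, 64, 256]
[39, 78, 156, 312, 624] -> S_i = 39*2^i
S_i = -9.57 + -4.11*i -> [-9.57, -13.68, -17.79, -21.9, -26.01]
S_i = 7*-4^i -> [7, -28, 112, -448, 1792]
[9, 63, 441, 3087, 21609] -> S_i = 9*7^i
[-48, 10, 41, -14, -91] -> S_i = Random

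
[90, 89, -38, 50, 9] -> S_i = Random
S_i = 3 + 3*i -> [3, 6, 9, 12, 15]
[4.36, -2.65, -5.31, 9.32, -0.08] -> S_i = Random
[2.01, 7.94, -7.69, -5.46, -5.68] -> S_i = Random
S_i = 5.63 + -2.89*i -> [5.63, 2.74, -0.15, -3.04, -5.93]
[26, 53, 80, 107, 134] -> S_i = 26 + 27*i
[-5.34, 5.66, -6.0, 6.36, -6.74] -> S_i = -5.34*(-1.06)^i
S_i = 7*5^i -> [7, 35, 175, 875, 4375]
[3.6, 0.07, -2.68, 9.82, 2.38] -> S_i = Random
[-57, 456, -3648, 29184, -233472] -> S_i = -57*-8^i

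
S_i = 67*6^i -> [67, 402, 2412, 14472, 86832]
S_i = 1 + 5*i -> [1, 6, 11, 16, 21]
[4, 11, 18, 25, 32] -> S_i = 4 + 7*i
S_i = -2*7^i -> [-2, -14, -98, -686, -4802]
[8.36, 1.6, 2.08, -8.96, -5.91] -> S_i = Random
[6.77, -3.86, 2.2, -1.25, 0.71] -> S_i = 6.77*(-0.57)^i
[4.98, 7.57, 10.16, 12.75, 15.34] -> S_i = 4.98 + 2.59*i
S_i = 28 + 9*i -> [28, 37, 46, 55, 64]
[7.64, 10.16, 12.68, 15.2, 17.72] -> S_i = 7.64 + 2.52*i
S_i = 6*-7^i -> [6, -42, 294, -2058, 14406]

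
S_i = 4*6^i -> [4, 24, 144, 864, 5184]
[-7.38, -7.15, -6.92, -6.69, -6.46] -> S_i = -7.38 + 0.23*i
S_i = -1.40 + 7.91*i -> [-1.4, 6.51, 14.42, 22.33, 30.24]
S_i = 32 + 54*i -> [32, 86, 140, 194, 248]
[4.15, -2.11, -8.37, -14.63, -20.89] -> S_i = 4.15 + -6.26*i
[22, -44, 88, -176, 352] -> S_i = 22*-2^i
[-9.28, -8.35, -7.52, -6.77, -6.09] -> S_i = -9.28*0.90^i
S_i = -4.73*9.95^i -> [-4.73, -47.06, -468.28, -4659.4, -46361.07]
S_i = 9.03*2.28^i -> [9.03, 20.59, 46.94, 107.03, 244.02]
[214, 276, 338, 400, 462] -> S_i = 214 + 62*i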